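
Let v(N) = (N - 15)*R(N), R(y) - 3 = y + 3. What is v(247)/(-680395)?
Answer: -58696/680395 ≈ -0.086267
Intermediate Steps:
R(y) = 6 + y (R(y) = 3 + (y + 3) = 3 + (3 + y) = 6 + y)
v(N) = (-15 + N)*(6 + N) (v(N) = (N - 15)*(6 + N) = (-15 + N)*(6 + N))
v(247)/(-680395) = ((-15 + 247)*(6 + 247))/(-680395) = (232*253)*(-1/680395) = 58696*(-1/680395) = -58696/680395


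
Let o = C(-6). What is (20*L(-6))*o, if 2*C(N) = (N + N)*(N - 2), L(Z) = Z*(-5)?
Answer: 28800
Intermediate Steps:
L(Z) = -5*Z
C(N) = N*(-2 + N) (C(N) = ((N + N)*(N - 2))/2 = ((2*N)*(-2 + N))/2 = (2*N*(-2 + N))/2 = N*(-2 + N))
o = 48 (o = -6*(-2 - 6) = -6*(-8) = 48)
(20*L(-6))*o = (20*(-5*(-6)))*48 = (20*30)*48 = 600*48 = 28800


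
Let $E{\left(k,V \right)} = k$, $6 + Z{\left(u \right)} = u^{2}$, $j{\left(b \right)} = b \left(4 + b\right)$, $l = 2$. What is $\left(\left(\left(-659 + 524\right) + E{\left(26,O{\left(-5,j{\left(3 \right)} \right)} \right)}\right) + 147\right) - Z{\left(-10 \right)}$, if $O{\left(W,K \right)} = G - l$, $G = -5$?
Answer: $-56$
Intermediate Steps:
$Z{\left(u \right)} = -6 + u^{2}$
$O{\left(W,K \right)} = -7$ ($O{\left(W,K \right)} = -5 - 2 = -7$)
$\left(\left(\left(-659 + 524\right) + E{\left(26,O{\left(-5,j{\left(3 \right)} \right)} \right)}\right) + 147\right) - Z{\left(-10 \right)} = \left(\left(\left(-659 + 524\right) + 26\right) + 147\right) - \left(-6 + \left(-10\right)^{2}\right) = \left(\left(-135 + 26\right) + 147\right) - \left(-6 + 100\right) = \left(-109 + 147\right) - 94 = 38 - 94 = -56$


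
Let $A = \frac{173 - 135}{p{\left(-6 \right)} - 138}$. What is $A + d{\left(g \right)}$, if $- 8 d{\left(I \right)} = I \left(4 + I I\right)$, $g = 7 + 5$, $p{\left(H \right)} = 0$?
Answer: $- \frac{15337}{69} \approx -222.28$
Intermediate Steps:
$g = 12$
$d{\left(I \right)} = - \frac{I \left(4 + I^{2}\right)}{8}$ ($d{\left(I \right)} = - \frac{I \left(4 + I I\right)}{8} = - \frac{I \left(4 + I^{2}\right)}{8}$)
$A = - \frac{19}{69}$ ($A = \frac{173 - 135}{0 - 138} = \frac{38}{-138} = 38 \left(- \frac{1}{138}\right) = - \frac{19}{69} \approx -0.27536$)
$A + d{\left(g \right)} = - \frac{19}{69} - \frac{3 \left(4 + 12^{2}\right)}{2} = - \frac{19}{69} - \frac{3 \left(4 + 144\right)}{2} = - \frac{19}{69} - \frac{3}{2} \cdot 148 = - \frac{19}{69} - 222 = - \frac{15337}{69}$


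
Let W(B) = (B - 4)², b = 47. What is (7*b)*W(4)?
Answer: 0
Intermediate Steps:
W(B) = (-4 + B)²
(7*b)*W(4) = (7*47)*(-4 + 4)² = 329*0² = 329*0 = 0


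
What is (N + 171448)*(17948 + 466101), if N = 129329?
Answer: 145590806073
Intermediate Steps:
(N + 171448)*(17948 + 466101) = (129329 + 171448)*(17948 + 466101) = 300777*484049 = 145590806073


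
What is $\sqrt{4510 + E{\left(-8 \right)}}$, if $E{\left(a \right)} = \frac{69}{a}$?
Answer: $\frac{\sqrt{72022}}{4} \approx 67.092$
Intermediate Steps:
$\sqrt{4510 + E{\left(-8 \right)}} = \sqrt{4510 + \frac{69}{-8}} = \sqrt{4510 + 69 \left(- \frac{1}{8}\right)} = \sqrt{4510 - \frac{69}{8}} = \sqrt{\frac{36011}{8}} = \frac{\sqrt{72022}}{4}$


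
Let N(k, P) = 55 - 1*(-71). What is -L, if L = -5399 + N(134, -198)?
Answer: 5273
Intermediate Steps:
N(k, P) = 126 (N(k, P) = 55 + 71 = 126)
L = -5273 (L = -5399 + 126 = -5273)
-L = -1*(-5273) = 5273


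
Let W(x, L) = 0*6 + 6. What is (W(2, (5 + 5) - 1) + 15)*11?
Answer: 231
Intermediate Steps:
W(x, L) = 6 (W(x, L) = 0 + 6 = 6)
(W(2, (5 + 5) - 1) + 15)*11 = (6 + 15)*11 = 21*11 = 231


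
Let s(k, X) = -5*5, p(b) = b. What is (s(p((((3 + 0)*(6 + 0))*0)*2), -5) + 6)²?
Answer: 361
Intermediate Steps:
s(k, X) = -25
(s(p((((3 + 0)*(6 + 0))*0)*2), -5) + 6)² = (-25 + 6)² = (-19)² = 361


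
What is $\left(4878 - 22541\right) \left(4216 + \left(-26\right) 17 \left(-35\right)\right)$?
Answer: $-347713818$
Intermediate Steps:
$\left(4878 - 22541\right) \left(4216 + \left(-26\right) 17 \left(-35\right)\right) = \left(4878 - 22541\right) \left(4216 - -15470\right) = - 17663 \left(4216 + 15470\right) = \left(-17663\right) 19686 = -347713818$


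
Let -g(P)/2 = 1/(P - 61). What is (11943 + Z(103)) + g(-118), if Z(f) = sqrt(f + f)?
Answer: 2137799/179 + sqrt(206) ≈ 11957.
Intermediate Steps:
g(P) = -2/(-61 + P) (g(P) = -2/(P - 61) = -2/(-61 + P))
Z(f) = sqrt(2)*sqrt(f) (Z(f) = sqrt(2*f) = sqrt(2)*sqrt(f))
(11943 + Z(103)) + g(-118) = (11943 + sqrt(2)*sqrt(103)) - 2/(-61 - 118) = (11943 + sqrt(206)) - 2/(-179) = (11943 + sqrt(206)) - 2*(-1/179) = (11943 + sqrt(206)) + 2/179 = 2137799/179 + sqrt(206)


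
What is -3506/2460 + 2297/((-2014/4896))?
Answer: -6918124151/1238610 ≈ -5585.4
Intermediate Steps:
-3506/2460 + 2297/((-2014/4896)) = -3506*1/2460 + 2297/((-2014*1/4896)) = -1753/1230 + 2297/(-1007/2448) = -1753/1230 + 2297*(-2448/1007) = -1753/1230 - 5623056/1007 = -6918124151/1238610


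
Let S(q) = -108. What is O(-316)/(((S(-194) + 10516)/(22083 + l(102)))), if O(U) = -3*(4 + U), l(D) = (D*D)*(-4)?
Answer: -2285361/1301 ≈ -1756.6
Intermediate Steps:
l(D) = -4*D² (l(D) = D²*(-4) = -4*D²)
O(U) = -12 - 3*U
O(-316)/(((S(-194) + 10516)/(22083 + l(102)))) = (-12 - 3*(-316))/(((-108 + 10516)/(22083 - 4*102²))) = (-12 + 948)/((10408/(22083 - 4*10404))) = 936/((10408/(22083 - 41616))) = 936/((10408/(-19533))) = 936/((10408*(-1/19533))) = 936/(-10408/19533) = 936*(-19533/10408) = -2285361/1301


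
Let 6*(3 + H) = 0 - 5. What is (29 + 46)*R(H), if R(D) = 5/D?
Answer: -2250/23 ≈ -97.826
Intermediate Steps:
H = -23/6 (H = -3 + (0 - 5)/6 = -3 + (⅙)*(-5) = -3 - ⅚ = -23/6 ≈ -3.8333)
(29 + 46)*R(H) = (29 + 46)*(5/(-23/6)) = 75*(5*(-6/23)) = 75*(-30/23) = -2250/23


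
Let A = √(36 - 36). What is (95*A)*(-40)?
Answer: 0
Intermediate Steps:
A = 0 (A = √0 = 0)
(95*A)*(-40) = (95*0)*(-40) = 0*(-40) = 0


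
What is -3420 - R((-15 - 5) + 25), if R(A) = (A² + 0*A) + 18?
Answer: -3463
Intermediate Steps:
R(A) = 18 + A² (R(A) = (A² + 0) + 18 = A² + 18 = 18 + A²)
-3420 - R((-15 - 5) + 25) = -3420 - (18 + ((-15 - 5) + 25)²) = -3420 - (18 + (-20 + 25)²) = -3420 - (18 + 5²) = -3420 - (18 + 25) = -3420 - 1*43 = -3420 - 43 = -3463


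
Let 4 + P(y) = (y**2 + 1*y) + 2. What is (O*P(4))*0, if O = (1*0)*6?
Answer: 0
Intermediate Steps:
O = 0 (O = 0*6 = 0)
P(y) = -2 + y + y**2 (P(y) = -4 + ((y**2 + 1*y) + 2) = -4 + ((y**2 + y) + 2) = -4 + ((y + y**2) + 2) = -4 + (2 + y + y**2) = -2 + y + y**2)
(O*P(4))*0 = (0*(-2 + 4 + 4**2))*0 = (0*(-2 + 4 + 16))*0 = (0*18)*0 = 0*0 = 0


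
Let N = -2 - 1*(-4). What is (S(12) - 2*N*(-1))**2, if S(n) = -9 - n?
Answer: 289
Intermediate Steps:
N = 2 (N = -2 + 4 = 2)
(S(12) - 2*N*(-1))**2 = ((-9 - 1*12) - 2*2*(-1))**2 = ((-9 - 12) - 4*(-1))**2 = (-21 + 4)**2 = (-17)**2 = 289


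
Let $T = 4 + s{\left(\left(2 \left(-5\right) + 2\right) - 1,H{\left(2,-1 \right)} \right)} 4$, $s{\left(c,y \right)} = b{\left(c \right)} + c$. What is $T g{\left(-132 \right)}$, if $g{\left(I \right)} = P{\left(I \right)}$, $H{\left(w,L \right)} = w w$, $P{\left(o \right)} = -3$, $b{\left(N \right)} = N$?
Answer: $204$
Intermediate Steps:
$H{\left(w,L \right)} = w^{2}$
$s{\left(c,y \right)} = 2 c$ ($s{\left(c,y \right)} = c + c = 2 c$)
$g{\left(I \right)} = -3$
$T = -68$ ($T = 4 + 2 \left(\left(2 \left(-5\right) + 2\right) - 1\right) 4 = 4 + 2 \left(\left(-10 + 2\right) - 1\right) 4 = 4 + 2 \left(-8 - 1\right) 4 = 4 + 2 \left(-9\right) 4 = 4 - 72 = -68$)
$T g{\left(-132 \right)} = \left(-68\right) \left(-3\right) = 204$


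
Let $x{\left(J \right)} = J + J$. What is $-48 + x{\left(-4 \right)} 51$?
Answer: $-456$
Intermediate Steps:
$x{\left(J \right)} = 2 J$
$-48 + x{\left(-4 \right)} 51 = -48 + 2 \left(-4\right) 51 = -48 - 408 = -456$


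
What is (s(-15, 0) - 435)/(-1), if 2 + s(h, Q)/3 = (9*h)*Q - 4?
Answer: 453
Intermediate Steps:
s(h, Q) = -18 + 27*Q*h (s(h, Q) = -6 + 3*((9*h)*Q - 4) = -6 + 3*(9*Q*h - 4) = -6 + 3*(-4 + 9*Q*h) = -6 + (-12 + 27*Q*h) = -18 + 27*Q*h)
(s(-15, 0) - 435)/(-1) = ((-18 + 27*0*(-15)) - 435)/(-1) = ((-18 + 0) - 435)*(-1) = (-18 - 435)*(-1) = -453*(-1) = 453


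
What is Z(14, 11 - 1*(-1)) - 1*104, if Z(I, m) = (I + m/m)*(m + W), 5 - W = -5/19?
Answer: 2944/19 ≈ 154.95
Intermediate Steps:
W = 100/19 (W = 5 - (-5)/19 = 5 - 1*(-5/19) = 5 + 5/19 = 100/19 ≈ 5.2632)
Z(I, m) = (1 + I)*(100/19 + m) (Z(I, m) = (I + m/m)*(m + 100/19) = (I + 1)*(100/19 + m) = (1 + I)*(100/19 + m))
Z(14, 11 - 1*(-1)) - 1*104 = (100/19 + (11 - 1*(-1)) + (100/19)*14 + 14*(11 - 1*(-1))) - 1*104 = (100/19 + (11 + 1) + 1400/19 + 14*(11 + 1)) - 104 = (100/19 + 12 + 1400/19 + 14*12) - 104 = (100/19 + 12 + 1400/19 + 168) - 104 = 4920/19 - 104 = 2944/19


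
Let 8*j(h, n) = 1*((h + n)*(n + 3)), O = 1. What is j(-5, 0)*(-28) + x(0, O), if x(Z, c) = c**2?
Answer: 107/2 ≈ 53.500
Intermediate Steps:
j(h, n) = (3 + n)*(h + n)/8 (j(h, n) = (1*((h + n)*(n + 3)))/8 = (1*((h + n)*(3 + n)))/8 = (1*((3 + n)*(h + n)))/8 = ((3 + n)*(h + n))/8 = (3 + n)*(h + n)/8)
j(-5, 0)*(-28) + x(0, O) = ((1/8)*0**2 + (3/8)*(-5) + (3/8)*0 + (1/8)*(-5)*0)*(-28) + 1**2 = ((1/8)*0 - 15/8 + 0 + 0)*(-28) + 1 = (0 - 15/8 + 0 + 0)*(-28) + 1 = -15/8*(-28) + 1 = 105/2 + 1 = 107/2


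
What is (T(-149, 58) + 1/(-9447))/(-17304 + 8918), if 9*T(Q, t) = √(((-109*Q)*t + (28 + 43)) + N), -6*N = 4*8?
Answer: 1/79222542 - 17*√29337/226422 ≈ -0.012860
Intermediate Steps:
N = -16/3 (N = -2*8/3 = -⅙*32 = -16/3 ≈ -5.3333)
T(Q, t) = √(197/3 - 109*Q*t)/9 (T(Q, t) = √(((-109*Q)*t + (28 + 43)) - 16/3)/9 = √((-109*Q*t + 71) - 16/3)/9 = √((71 - 109*Q*t) - 16/3)/9 = √(197/3 - 109*Q*t)/9)
(T(-149, 58) + 1/(-9447))/(-17304 + 8918) = (√(591 - 981*(-149)*58)/27 + 1/(-9447))/(-17304 + 8918) = (√(591 + 8477802)/27 - 1/9447)/(-8386) = (√8478393/27 - 1/9447)*(-1/8386) = ((17*√29337)/27 - 1/9447)*(-1/8386) = (17*√29337/27 - 1/9447)*(-1/8386) = (-1/9447 + 17*√29337/27)*(-1/8386) = 1/79222542 - 17*√29337/226422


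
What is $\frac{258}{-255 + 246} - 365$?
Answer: $- \frac{1181}{3} \approx -393.67$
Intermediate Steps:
$\frac{258}{-255 + 246} - 365 = \frac{258}{-9} - 365 = 258 \left(- \frac{1}{9}\right) - 365 = - \frac{86}{3} - 365 = - \frac{1181}{3}$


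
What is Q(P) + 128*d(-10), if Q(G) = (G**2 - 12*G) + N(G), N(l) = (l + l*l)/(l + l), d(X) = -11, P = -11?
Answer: -1160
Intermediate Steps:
N(l) = (l + l**2)/(2*l) (N(l) = (l + l**2)/((2*l)) = (l + l**2)*(1/(2*l)) = (l + l**2)/(2*l))
Q(G) = 1/2 + G**2 - 23*G/2 (Q(G) = (G**2 - 12*G) + (1/2 + G/2) = 1/2 + G**2 - 23*G/2)
Q(P) + 128*d(-10) = (1/2 + (-11)**2 - 23/2*(-11)) + 128*(-11) = (1/2 + 121 + 253/2) - 1408 = 248 - 1408 = -1160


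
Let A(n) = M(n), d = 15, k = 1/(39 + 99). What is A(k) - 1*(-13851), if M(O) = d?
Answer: 13866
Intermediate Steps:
k = 1/138 ≈ 0.0072464
M(O) = 15
A(n) = 15
A(k) - 1*(-13851) = 15 - 1*(-13851) = 15 + 13851 = 13866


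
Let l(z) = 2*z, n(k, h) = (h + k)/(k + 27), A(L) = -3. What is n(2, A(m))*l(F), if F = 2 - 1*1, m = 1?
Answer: -2/29 ≈ -0.068966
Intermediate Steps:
F = 1 (F = 2 - 1 = 1)
n(k, h) = (h + k)/(27 + k)
n(2, A(m))*l(F) = ((-3 + 2)/(27 + 2))*(2*1) = (-1/29)*2 = ((1/29)*(-1))*2 = -1/29*2 = -2/29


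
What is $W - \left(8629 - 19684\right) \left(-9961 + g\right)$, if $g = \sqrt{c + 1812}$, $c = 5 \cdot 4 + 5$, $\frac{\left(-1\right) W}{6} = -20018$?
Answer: $-109998747 + 11055 \sqrt{1837} \approx -1.0952 \cdot 10^{8}$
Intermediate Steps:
$W = 120108$ ($W = \left(-6\right) \left(-20018\right) = 120108$)
$c = 25$ ($c = 20 + 5 = 25$)
$g = \sqrt{1837}$ ($g = \sqrt{25 + 1812} = \sqrt{1837} \approx 42.86$)
$W - \left(8629 - 19684\right) \left(-9961 + g\right) = 120108 - \left(8629 - 19684\right) \left(-9961 + \sqrt{1837}\right) = 120108 - - 11055 \left(-9961 + \sqrt{1837}\right) = 120108 - \left(110118855 - 11055 \sqrt{1837}\right) = -109998747 + 11055 \sqrt{1837}$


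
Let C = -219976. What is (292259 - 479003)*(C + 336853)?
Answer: -21826078488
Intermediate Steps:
(292259 - 479003)*(C + 336853) = (292259 - 479003)*(-219976 + 336853) = -186744*116877 = -21826078488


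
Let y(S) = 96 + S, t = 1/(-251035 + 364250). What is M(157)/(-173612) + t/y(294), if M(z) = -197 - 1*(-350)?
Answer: -3377682719/3832819103100 ≈ -0.00088125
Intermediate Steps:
M(z) = 153 (M(z) = -197 + 350 = 153)
t = 1/113215 ≈ 8.8328e-6
M(157)/(-173612) + t/y(294) = 153/(-173612) + 1/(113215*(96 + 294)) = 153*(-1/173612) + (1/113215)/390 = -153/173612 + (1/113215)*(1/390) = -153/173612 + 1/44153850 = -3377682719/3832819103100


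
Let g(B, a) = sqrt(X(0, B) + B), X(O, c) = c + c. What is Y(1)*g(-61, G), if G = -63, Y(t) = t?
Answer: I*sqrt(183) ≈ 13.528*I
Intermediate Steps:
X(O, c) = 2*c
g(B, a) = sqrt(3)*sqrt(B) (g(B, a) = sqrt(2*B + B) = sqrt(3*B) = sqrt(3)*sqrt(B))
Y(1)*g(-61, G) = 1*(sqrt(3)*sqrt(-61)) = 1*(sqrt(3)*(I*sqrt(61))) = 1*(I*sqrt(183)) = I*sqrt(183)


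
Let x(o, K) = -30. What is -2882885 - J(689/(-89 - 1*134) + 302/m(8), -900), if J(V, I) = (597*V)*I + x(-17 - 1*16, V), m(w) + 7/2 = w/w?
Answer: -15487078685/223 ≈ -6.9449e+7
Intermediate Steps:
m(w) = -5/2 (m(w) = -7/2 + w/w = -7/2 + 1 = -5/2)
J(V, I) = -30 + 597*I*V (J(V, I) = (597*V)*I - 30 = 597*I*V - 30 = -30 + 597*I*V)
-2882885 - J(689/(-89 - 1*134) + 302/m(8), -900) = -2882885 - (-30 + 597*(-900)*(689/(-89 - 1*134) + 302/(-5/2))) = -2882885 - (-30 + 597*(-900)*(689/(-89 - 134) + 302*(-2/5))) = -2882885 - (-30 + 597*(-900)*(689/(-223) - 604/5)) = -2882885 - (-30 + 597*(-900)*(689*(-1/223) - 604/5)) = -2882885 - (-30 + 597*(-900)*(-689/223 - 604/5)) = -2882885 - (-30 + 597*(-900)*(-138137/1115)) = -2882885 - (-30 + 14844202020/223) = -2882885 - 1*14844195330/223 = -2882885 - 14844195330/223 = -15487078685/223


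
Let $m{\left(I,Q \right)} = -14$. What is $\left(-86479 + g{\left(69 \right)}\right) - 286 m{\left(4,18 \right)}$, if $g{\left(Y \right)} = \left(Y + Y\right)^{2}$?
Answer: $-63431$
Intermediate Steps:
$g{\left(Y \right)} = 4 Y^{2}$ ($g{\left(Y \right)} = \left(2 Y\right)^{2} = 4 Y^{2}$)
$\left(-86479 + g{\left(69 \right)}\right) - 286 m{\left(4,18 \right)} = \left(-86479 + 4 \cdot 69^{2}\right) - -4004 = \left(-86479 + 4 \cdot 4761\right) + 4004 = \left(-86479 + 19044\right) + 4004 = -67435 + 4004 = -63431$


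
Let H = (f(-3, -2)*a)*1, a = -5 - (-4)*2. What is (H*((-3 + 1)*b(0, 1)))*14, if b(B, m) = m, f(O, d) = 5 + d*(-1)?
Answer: -588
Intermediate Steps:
f(O, d) = 5 - d
a = 3 (a = -5 - 1*(-8) = -5 + 8 = 3)
H = 21 (H = ((5 - 1*(-2))*3)*1 = ((5 + 2)*3)*1 = (7*3)*1 = 21*1 = 21)
(H*((-3 + 1)*b(0, 1)))*14 = (21*((-3 + 1)*1))*14 = (21*(-2*1))*14 = (21*(-2))*14 = -42*14 = -588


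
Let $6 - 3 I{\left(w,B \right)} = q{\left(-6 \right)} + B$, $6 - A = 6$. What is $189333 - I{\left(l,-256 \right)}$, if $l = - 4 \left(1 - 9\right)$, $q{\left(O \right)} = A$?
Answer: $\frac{567737}{3} \approx 1.8925 \cdot 10^{5}$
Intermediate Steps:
$A = 0$ ($A = 6 - 6 = 0$)
$q{\left(O \right)} = 0$
$l = 32$ ($l = \left(-4\right) \left(-8\right) = 32$)
$I{\left(w,B \right)} = 2 - \frac{B}{3}$ ($I{\left(w,B \right)} = 2 - \frac{0 + B}{3} = 2 - \frac{B}{3}$)
$189333 - I{\left(l,-256 \right)} = 189333 - \left(2 - - \frac{256}{3}\right) = 189333 - \left(2 + \frac{256}{3}\right) = 189333 - \frac{262}{3} = \frac{567737}{3}$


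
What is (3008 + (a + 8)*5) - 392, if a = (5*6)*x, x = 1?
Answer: 2806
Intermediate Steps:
a = 30 (a = (5*6)*1 = 30*1 = 30)
(3008 + (a + 8)*5) - 392 = (3008 + (30 + 8)*5) - 392 = (3008 + 38*5) - 392 = (3008 + 190) - 392 = 3198 - 392 = 2806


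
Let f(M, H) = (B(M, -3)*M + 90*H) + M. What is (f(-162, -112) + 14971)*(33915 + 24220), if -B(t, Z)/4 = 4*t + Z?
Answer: -24249213065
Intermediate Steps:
B(t, Z) = -16*t - 4*Z (B(t, Z) = -4*(4*t + Z) = -4*(Z + 4*t) = -16*t - 4*Z)
f(M, H) = M + 90*H + M*(12 - 16*M) (f(M, H) = ((-16*M - 4*(-3))*M + 90*H) + M = ((-16*M + 12)*M + 90*H) + M = ((12 - 16*M)*M + 90*H) + M = (M*(12 - 16*M) + 90*H) + M = (90*H + M*(12 - 16*M)) + M = M + 90*H + M*(12 - 16*M))
(f(-162, -112) + 14971)*(33915 + 24220) = ((-16*(-162)² + 13*(-162) + 90*(-112)) + 14971)*(33915 + 24220) = ((-16*26244 - 2106 - 10080) + 14971)*58135 = ((-419904 - 2106 - 10080) + 14971)*58135 = (-432090 + 14971)*58135 = -417119*58135 = -24249213065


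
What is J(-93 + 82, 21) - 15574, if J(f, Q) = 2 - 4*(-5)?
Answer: -15552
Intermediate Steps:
J(f, Q) = 22 (J(f, Q) = 2 + 20 = 22)
J(-93 + 82, 21) - 15574 = 22 - 15574 = -15552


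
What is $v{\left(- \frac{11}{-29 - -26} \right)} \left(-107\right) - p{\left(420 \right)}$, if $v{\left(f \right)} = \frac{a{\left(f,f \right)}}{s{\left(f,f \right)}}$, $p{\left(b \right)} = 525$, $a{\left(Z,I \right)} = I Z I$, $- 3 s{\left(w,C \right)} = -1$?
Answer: $- \frac{147142}{9} \approx -16349.0$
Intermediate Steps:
$s{\left(w,C \right)} = \frac{1}{3}$ ($s{\left(w,C \right)} = \left(- \frac{1}{3}\right) \left(-1\right) = \frac{1}{3}$)
$a{\left(Z,I \right)} = Z I^{2}$
$v{\left(f \right)} = 3 f^{3}$ ($v{\left(f \right)} = f f^{2} \frac{1}{\frac{1}{3}} = f^{3} \cdot 3 = 3 f^{3}$)
$v{\left(- \frac{11}{-29 - -26} \right)} \left(-107\right) - p{\left(420 \right)} = 3 \left(- \frac{11}{-29 - -26}\right)^{3} \left(-107\right) - 525 = 3 \left(- \frac{11}{-29 + 26}\right)^{3} \left(-107\right) - 525 = 3 \left(- \frac{11}{-3}\right)^{3} \left(-107\right) - 525 = 3 \left(\left(-11\right) \left(- \frac{1}{3}\right)\right)^{3} \left(-107\right) - 525 = 3 \left(\frac{11}{3}\right)^{3} \left(-107\right) - 525 = 3 \cdot \frac{1331}{27} \left(-107\right) - 525 = \frac{1331}{9} \left(-107\right) - 525 = - \frac{142417}{9} - 525 = - \frac{147142}{9}$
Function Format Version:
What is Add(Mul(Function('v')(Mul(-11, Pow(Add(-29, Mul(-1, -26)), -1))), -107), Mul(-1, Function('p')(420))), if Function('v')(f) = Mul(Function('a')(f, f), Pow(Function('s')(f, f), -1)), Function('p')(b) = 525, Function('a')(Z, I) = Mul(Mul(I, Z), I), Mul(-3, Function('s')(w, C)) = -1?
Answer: Rational(-147142, 9) ≈ -16349.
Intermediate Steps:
Function('s')(w, C) = Rational(1, 3) (Function('s')(w, C) = Mul(Rational(-1, 3), -1) = Rational(1, 3))
Function('a')(Z, I) = Mul(Z, Pow(I, 2))
Function('v')(f) = Mul(3, Pow(f, 3)) (Function('v')(f) = Mul(Mul(f, Pow(f, 2)), Pow(Rational(1, 3), -1)) = Mul(Pow(f, 3), 3) = Mul(3, Pow(f, 3)))
Add(Mul(Function('v')(Mul(-11, Pow(Add(-29, Mul(-1, -26)), -1))), -107), Mul(-1, Function('p')(420))) = Add(Mul(Mul(3, Pow(Mul(-11, Pow(Add(-29, Mul(-1, -26)), -1)), 3)), -107), Mul(-1, 525)) = Add(Mul(Mul(3, Pow(Mul(-11, Pow(Add(-29, 26), -1)), 3)), -107), -525) = Add(Mul(Mul(3, Pow(Mul(-11, Pow(-3, -1)), 3)), -107), -525) = Add(Mul(Mul(3, Pow(Mul(-11, Rational(-1, 3)), 3)), -107), -525) = Add(Mul(Mul(3, Pow(Rational(11, 3), 3)), -107), -525) = Add(Mul(Mul(3, Rational(1331, 27)), -107), -525) = Add(Mul(Rational(1331, 9), -107), -525) = Add(Rational(-142417, 9), -525) = Rational(-147142, 9)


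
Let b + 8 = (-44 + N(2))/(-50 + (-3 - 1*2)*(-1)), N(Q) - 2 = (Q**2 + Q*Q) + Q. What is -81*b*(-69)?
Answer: -203688/5 ≈ -40738.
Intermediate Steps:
N(Q) = 2 + Q + 2*Q**2 (N(Q) = 2 + ((Q**2 + Q*Q) + Q) = 2 + ((Q**2 + Q**2) + Q) = 2 + (2*Q**2 + Q) = 2 + (Q + 2*Q**2) = 2 + Q + 2*Q**2)
b = -328/45 (b = -8 + (-44 + (2 + 2 + 2*2**2))/(-50 + (-3 - 1*2)*(-1)) = -8 + (-44 + (2 + 2 + 2*4))/(-50 + (-3 - 2)*(-1)) = -8 + (-44 + (2 + 2 + 8))/(-50 - 5*(-1)) = -8 + (-44 + 12)/(-50 + 5) = -8 - 32/(-45) = -8 - 32*(-1/45) = -8 + 32/45 = -328/45 ≈ -7.2889)
-81*b*(-69) = -81*(-328/45)*(-69) = (2952/5)*(-69) = -203688/5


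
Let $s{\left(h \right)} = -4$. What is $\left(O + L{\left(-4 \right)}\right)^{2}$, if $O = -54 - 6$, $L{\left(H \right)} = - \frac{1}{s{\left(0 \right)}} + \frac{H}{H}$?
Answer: $\frac{55225}{16} \approx 3451.6$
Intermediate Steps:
$L{\left(H \right)} = \frac{5}{4}$ ($L{\left(H \right)} = - \frac{1}{-4} + \frac{H}{H} = \left(-1\right) \left(- \frac{1}{4}\right) + 1 = \frac{1}{4} + 1 = \frac{5}{4}$)
$O = -60$ ($O = -54 - 6 = -60$)
$\left(O + L{\left(-4 \right)}\right)^{2} = \left(-60 + \frac{5}{4}\right)^{2} = \left(- \frac{235}{4}\right)^{2} = \frac{55225}{16}$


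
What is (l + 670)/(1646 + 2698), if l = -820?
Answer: -25/724 ≈ -0.034530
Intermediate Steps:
(l + 670)/(1646 + 2698) = (-820 + 670)/(1646 + 2698) = -150/4344 = -150*1/4344 = -25/724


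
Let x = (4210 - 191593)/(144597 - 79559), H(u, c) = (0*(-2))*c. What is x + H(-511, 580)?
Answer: -187383/65038 ≈ -2.8811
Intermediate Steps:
H(u, c) = 0 (H(u, c) = 0*c = 0)
x = -187383/65038 ≈ -2.8811
x + H(-511, 580) = -187383/65038 + 0 = -187383/65038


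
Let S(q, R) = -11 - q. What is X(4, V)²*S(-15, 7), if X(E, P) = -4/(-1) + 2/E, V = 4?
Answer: 81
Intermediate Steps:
X(E, P) = 4 + 2/E (X(E, P) = -4*(-1) + 2/E = 4 + 2/E)
X(4, V)²*S(-15, 7) = (4 + 2/4)²*(-11 - 1*(-15)) = (4 + 2*(¼))²*(-11 + 15) = (4 + ½)²*4 = (9/2)²*4 = (81/4)*4 = 81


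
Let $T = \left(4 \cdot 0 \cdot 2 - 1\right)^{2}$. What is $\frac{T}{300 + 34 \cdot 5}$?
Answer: $\frac{1}{470} \approx 0.0021277$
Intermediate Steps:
$T = 1$ ($T = \left(0 \cdot 2 - 1\right)^{2} = \left(0 - 1\right)^{2} = \left(-1\right)^{2} = 1$)
$\frac{T}{300 + 34 \cdot 5} = \frac{1}{300 + 34 \cdot 5} \cdot 1 = \frac{1}{300 + 170} \cdot 1 = \frac{1}{470} \cdot 1 = \frac{1}{470}$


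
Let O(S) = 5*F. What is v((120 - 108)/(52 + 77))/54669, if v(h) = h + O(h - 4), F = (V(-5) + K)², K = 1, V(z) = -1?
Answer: 4/2350767 ≈ 1.7016e-6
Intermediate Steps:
F = 0 (F = (-1 + 1)² = 0² = 0)
O(S) = 0 (O(S) = 5*0 = 0)
v(h) = h (v(h) = h + 0 = h)
v((120 - 108)/(52 + 77))/54669 = ((120 - 108)/(52 + 77))/54669 = (12/129)*(1/54669) = (12*(1/129))*(1/54669) = (4/43)*(1/54669) = 4/2350767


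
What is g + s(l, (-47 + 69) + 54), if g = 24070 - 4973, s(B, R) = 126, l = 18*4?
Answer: 19223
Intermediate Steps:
l = 72
g = 19097
g + s(l, (-47 + 69) + 54) = 19097 + 126 = 19223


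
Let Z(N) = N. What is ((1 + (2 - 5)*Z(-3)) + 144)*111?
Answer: 17094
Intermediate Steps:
((1 + (2 - 5)*Z(-3)) + 144)*111 = ((1 + (2 - 5)*(-3)) + 144)*111 = ((1 - 3*(-3)) + 144)*111 = ((1 + 9) + 144)*111 = (10 + 144)*111 = 154*111 = 17094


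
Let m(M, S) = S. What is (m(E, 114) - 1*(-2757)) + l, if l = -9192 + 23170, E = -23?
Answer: 16849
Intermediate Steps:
l = 13978
(m(E, 114) - 1*(-2757)) + l = (114 - 1*(-2757)) + 13978 = (114 + 2757) + 13978 = 2871 + 13978 = 16849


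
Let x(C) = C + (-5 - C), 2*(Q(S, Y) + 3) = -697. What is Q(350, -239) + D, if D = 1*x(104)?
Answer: -713/2 ≈ -356.50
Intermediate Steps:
Q(S, Y) = -703/2 (Q(S, Y) = -3 + (½)*(-697) = -3 - 697/2 = -703/2)
x(C) = -5
D = -5 (D = 1*(-5) = -5)
Q(350, -239) + D = -703/2 - 5 = -713/2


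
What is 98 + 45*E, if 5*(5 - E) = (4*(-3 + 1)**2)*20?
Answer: -2557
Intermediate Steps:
E = -59 (E = 5 - 4*(-3 + 1)**2*20/5 = 5 - 4*(-2)**2*20/5 = 5 - 4*4*20/5 = 5 - 16*20/5 = 5 - 1/5*320 = 5 - 64 = -59)
98 + 45*E = 98 + 45*(-59) = 98 - 2655 = -2557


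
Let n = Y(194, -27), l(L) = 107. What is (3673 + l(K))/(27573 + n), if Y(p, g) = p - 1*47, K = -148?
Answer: 3/22 ≈ 0.13636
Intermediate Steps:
Y(p, g) = -47 + p (Y(p, g) = p - 47 = -47 + p)
n = 147 (n = -47 + 194 = 147)
(3673 + l(K))/(27573 + n) = (3673 + 107)/(27573 + 147) = 3780/27720 = 3780*(1/27720) = 3/22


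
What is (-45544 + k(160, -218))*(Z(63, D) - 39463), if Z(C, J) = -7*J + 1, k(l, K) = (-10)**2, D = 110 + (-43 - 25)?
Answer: 1806671664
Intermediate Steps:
D = 42 (D = 110 - 68 = 42)
k(l, K) = 100
Z(C, J) = 1 - 7*J
(-45544 + k(160, -218))*(Z(63, D) - 39463) = (-45544 + 100)*((1 - 7*42) - 39463) = -45444*((1 - 294) - 39463) = -45444*(-293 - 39463) = -45444*(-39756) = 1806671664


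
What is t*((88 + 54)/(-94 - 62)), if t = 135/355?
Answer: -9/26 ≈ -0.34615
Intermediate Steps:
t = 27/71 (t = 135*(1/355) = 27/71 ≈ 0.38028)
t*((88 + 54)/(-94 - 62)) = 27*((88 + 54)/(-94 - 62))/71 = 27*(142/(-156))/71 = 27*(142*(-1/156))/71 = (27/71)*(-71/78) = -9/26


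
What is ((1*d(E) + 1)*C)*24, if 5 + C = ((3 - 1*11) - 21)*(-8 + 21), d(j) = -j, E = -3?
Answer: -36672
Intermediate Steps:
C = -382 (C = -5 + ((3 - 1*11) - 21)*(-8 + 21) = -5 + ((3 - 11) - 21)*13 = -5 + (-8 - 21)*13 = -5 - 29*13 = -5 - 377 = -382)
((1*d(E) + 1)*C)*24 = ((1*(-1*(-3)) + 1)*(-382))*24 = ((1*3 + 1)*(-382))*24 = ((3 + 1)*(-382))*24 = (4*(-382))*24 = -1528*24 = -36672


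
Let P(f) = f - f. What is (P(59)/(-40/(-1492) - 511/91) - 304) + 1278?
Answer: 974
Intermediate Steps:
P(f) = 0
(P(59)/(-40/(-1492) - 511/91) - 304) + 1278 = (0/(-40/(-1492) - 511/91) - 304) + 1278 = (0/(-40*(-1/1492) - 511*1/91) - 304) + 1278 = (0/(10/373 - 73/13) - 304) + 1278 = (0/(-27099/4849) - 304) + 1278 = (0*(-4849/27099) - 304) + 1278 = (0 - 304) + 1278 = -304 + 1278 = 974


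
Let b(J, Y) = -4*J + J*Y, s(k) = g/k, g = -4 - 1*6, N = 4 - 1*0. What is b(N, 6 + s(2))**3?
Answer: -1728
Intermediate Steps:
N = 4 (N = 4 + 0 = 4)
g = -10 (g = -4 - 6 = -10)
s(k) = -10/k
b(N, 6 + s(2))**3 = (4*(-4 + (6 - 10/2)))**3 = (4*(-4 + (6 - 10*1/2)))**3 = (4*(-4 + (6 - 5)))**3 = (4*(-4 + 1))**3 = (4*(-3))**3 = (-12)**3 = -1728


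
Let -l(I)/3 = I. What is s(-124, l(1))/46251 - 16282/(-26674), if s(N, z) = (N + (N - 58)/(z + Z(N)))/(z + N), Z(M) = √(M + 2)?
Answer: 6264528842293/10262526578919 - 182*I*√122/769477887 ≈ 0.61043 - 2.6125e-6*I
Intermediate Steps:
Z(M) = √(2 + M)
l(I) = -3*I
s(N, z) = (N + (-58 + N)/(z + √(2 + N)))/(N + z) (s(N, z) = (N + (N - 58)/(z + √(2 + N)))/(z + N) = (N + (-58 + N)/(z + √(2 + N)))/(N + z))
s(-124, l(1))/46251 - 16282/(-26674) = ((-58 - 124 - (-372) - 124*√(2 - 124))/((-3*1)² - (-372) - 124*√(2 - 124) + (-3*1)*√(2 - 124)))/46251 - 16282/(-26674) = ((-58 - 124 - 124*(-3) - 124*I*√122)/((-3)² - 124*(-3) - 124*I*√122 - 3*I*√122))*(1/46251) - 16282*(-1/26674) = ((-58 - 124 + 372 - 124*I*√122)/(9 + 372 - 124*I*√122 - 3*I*√122))*(1/46251) + 8141/13337 = ((190 - 124*I*√122)/(381 - 127*I*√122))*(1/46251) + 8141/13337 = (190 - 124*I*√122)/(46251*(381 - 127*I*√122)) + 8141/13337 = 8141/13337 + (190 - 124*I*√122)/(46251*(381 - 127*I*√122))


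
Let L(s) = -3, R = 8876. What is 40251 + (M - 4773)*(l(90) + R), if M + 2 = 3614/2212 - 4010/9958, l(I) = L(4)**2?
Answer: -233347816155121/5506774 ≈ -4.2375e+7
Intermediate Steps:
l(I) = 9 (l(I) = (-3)**2 = 9)
M = -4234025/5506774 (M = -2 + (3614/2212 - 4010/9958) = -2 + (3614*(1/2212) - 4010*1/9958) = -2 + (1807/1106 - 2005/4979) = -2 + 6779523/5506774 = -4234025/5506774 ≈ -0.76888)
40251 + (M - 4773)*(l(90) + R) = 40251 + (-4234025/5506774 - 4773)*(9 + 8876) = 40251 - 26288066327/5506774*8885 = 40251 - 233569469315395/5506774 = -233347816155121/5506774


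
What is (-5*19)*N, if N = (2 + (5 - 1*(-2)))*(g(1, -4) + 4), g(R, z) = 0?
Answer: -3420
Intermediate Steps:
N = 36 (N = (2 + (5 - 1*(-2)))*(0 + 4) = (2 + (5 + 2))*4 = (2 + 7)*4 = 9*4 = 36)
(-5*19)*N = -5*19*36 = -95*36 = -3420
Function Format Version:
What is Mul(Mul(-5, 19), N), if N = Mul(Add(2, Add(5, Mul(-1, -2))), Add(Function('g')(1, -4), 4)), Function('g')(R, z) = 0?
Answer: -3420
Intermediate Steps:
N = 36 (N = Mul(Add(2, Add(5, Mul(-1, -2))), Add(0, 4)) = Mul(Add(2, Add(5, 2)), 4) = Mul(Add(2, 7), 4) = Mul(9, 4) = 36)
Mul(Mul(-5, 19), N) = Mul(Mul(-5, 19), 36) = Mul(-95, 36) = -3420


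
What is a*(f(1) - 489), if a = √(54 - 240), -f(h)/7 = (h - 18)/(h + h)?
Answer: -859*I*√186/2 ≈ -5857.6*I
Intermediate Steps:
f(h) = -7*(-18 + h)/(2*h) (f(h) = -7*(h - 18)/(h + h) = -7*(-18 + h)/(2*h))
a = I*√186 (a = √(-186) = I*√186 ≈ 13.638*I)
a*(f(1) - 489) = (I*√186)*((-7/2 + 63/1) - 489) = (I*√186)*((-7/2 + 63*1) - 489) = (I*√186)*((-7/2 + 63) - 489) = (I*√186)*(119/2 - 489) = (I*√186)*(-859/2) = -859*I*√186/2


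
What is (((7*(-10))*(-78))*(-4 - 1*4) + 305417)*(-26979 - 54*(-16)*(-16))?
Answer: -10679654811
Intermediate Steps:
(((7*(-10))*(-78))*(-4 - 1*4) + 305417)*(-26979 - 54*(-16)*(-16)) = ((-70*(-78))*(-4 - 4) + 305417)*(-26979 + 864*(-16)) = (5460*(-8) + 305417)*(-26979 - 13824) = (-43680 + 305417)*(-40803) = 261737*(-40803) = -10679654811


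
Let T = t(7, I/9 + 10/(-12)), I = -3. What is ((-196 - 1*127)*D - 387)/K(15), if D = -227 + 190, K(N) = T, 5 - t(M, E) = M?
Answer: -5782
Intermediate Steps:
t(M, E) = 5 - M
T = -2 (T = 5 - 1*7 = 5 - 7 = -2)
K(N) = -2
D = -37
((-196 - 1*127)*D - 387)/K(15) = ((-196 - 1*127)*(-37) - 387)/(-2) = ((-196 - 127)*(-37) - 387)*(-½) = (-323*(-37) - 387)*(-½) = (11951 - 387)*(-½) = 11564*(-½) = -5782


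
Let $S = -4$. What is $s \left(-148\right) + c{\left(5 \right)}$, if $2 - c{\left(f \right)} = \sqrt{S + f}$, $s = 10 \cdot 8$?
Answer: $-11839$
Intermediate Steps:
$s = 80$
$c{\left(f \right)} = 2 - \sqrt{-4 + f}$
$s \left(-148\right) + c{\left(5 \right)} = 80 \left(-148\right) + \left(2 - \sqrt{-4 + 5}\right) = -11840 + \left(2 - \sqrt{1}\right) = -11840 + \left(2 - 1\right) = -11840 + 1 = -11839$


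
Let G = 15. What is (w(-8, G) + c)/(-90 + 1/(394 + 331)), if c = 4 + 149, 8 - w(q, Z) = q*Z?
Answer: -203725/65249 ≈ -3.1223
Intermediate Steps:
w(q, Z) = 8 - Z*q (w(q, Z) = 8 - q*Z = 8 - Z*q)
c = 153
(w(-8, G) + c)/(-90 + 1/(394 + 331)) = ((8 - 1*15*(-8)) + 153)/(-90 + 1/(394 + 331)) = ((8 + 120) + 153)/(-90 + 1/725) = (128 + 153)/(-90 + 1/725) = 281/(-65249/725) = 281*(-725/65249) = -203725/65249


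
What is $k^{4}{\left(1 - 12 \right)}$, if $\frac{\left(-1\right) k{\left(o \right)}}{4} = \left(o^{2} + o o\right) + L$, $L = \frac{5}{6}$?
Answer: $\frac{72103806028816}{81} \approx 8.9017 \cdot 10^{11}$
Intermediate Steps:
$L = \frac{5}{6}$ ($L = 5 \cdot \frac{1}{6} = \frac{5}{6} \approx 0.83333$)
$k{\left(o \right)} = - \frac{10}{3} - 8 o^{2}$ ($k{\left(o \right)} = - 4 \left(\left(o^{2} + o o\right) + \frac{5}{6}\right) = - 4 \left(\left(o^{2} + o^{2}\right) + \frac{5}{6}\right) = - 4 \left(2 o^{2} + \frac{5}{6}\right) = - 4 \left(\frac{5}{6} + 2 o^{2}\right) = - \frac{10}{3} - 8 o^{2}$)
$k^{4}{\left(1 - 12 \right)} = \left(- \frac{10}{3} - 8 \left(1 - 12\right)^{2}\right)^{4} = \left(- \frac{10}{3} - 8 \left(-11\right)^{2}\right)^{4} = \left(- \frac{10}{3} - 968\right)^{4} = \left(- \frac{2914}{3}\right)^{4} = \frac{72103806028816}{81}$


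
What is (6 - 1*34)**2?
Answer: 784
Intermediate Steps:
(6 - 1*34)**2 = (6 - 34)**2 = (-28)**2 = 784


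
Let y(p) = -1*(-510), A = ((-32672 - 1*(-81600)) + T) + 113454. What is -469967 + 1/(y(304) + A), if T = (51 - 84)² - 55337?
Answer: -51059094747/108644 ≈ -4.6997e+5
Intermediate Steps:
T = -54248 (T = (-33)² - 55337 = 1089 - 55337 = -54248)
A = 108134 (A = ((-32672 - 1*(-81600)) - 54248) + 113454 = ((-32672 + 81600) - 54248) + 113454 = (48928 - 54248) + 113454 = -5320 + 113454 = 108134)
y(p) = 510
-469967 + 1/(y(304) + A) = -469967 + 1/(510 + 108134) = -469967 + 1/108644 = -51059094747/108644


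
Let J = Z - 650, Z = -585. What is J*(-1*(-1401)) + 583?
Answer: -1729652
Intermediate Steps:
J = -1235 (J = -585 - 650 = -1235)
J*(-1*(-1401)) + 583 = -(-1235)*(-1401) + 583 = -1235*1401 + 583 = -1730235 + 583 = -1729652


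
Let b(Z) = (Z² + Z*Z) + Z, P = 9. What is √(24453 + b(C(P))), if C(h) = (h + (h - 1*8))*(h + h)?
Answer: 3*√9937 ≈ 299.05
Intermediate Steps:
C(h) = 2*h*(-8 + 2*h) (C(h) = (h + (h - 8))*(2*h) = (h + (-8 + h))*(2*h) = (-8 + 2*h)*(2*h) = 2*h*(-8 + 2*h))
b(Z) = Z + 2*Z² (b(Z) = (Z² + Z²) + Z = 2*Z² + Z = Z + 2*Z²)
√(24453 + b(C(P))) = √(24453 + (4*9*(-4 + 9))*(1 + 2*(4*9*(-4 + 9)))) = √(24453 + (4*9*5)*(1 + 2*(4*9*5))) = √(24453 + 180*(1 + 2*180)) = √(24453 + 180*(1 + 360)) = √(24453 + 180*361) = √(24453 + 64980) = √89433 = 3*√9937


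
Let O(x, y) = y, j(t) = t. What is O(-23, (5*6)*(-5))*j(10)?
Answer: -1500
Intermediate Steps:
O(-23, (5*6)*(-5))*j(10) = ((5*6)*(-5))*10 = (30*(-5))*10 = -150*10 = -1500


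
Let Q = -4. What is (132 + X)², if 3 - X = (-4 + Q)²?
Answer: 5041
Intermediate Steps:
X = -61 (X = 3 - (-4 - 4)² = 3 - 1*(-8)² = 3 - 1*64 = 3 - 64 = -61)
(132 + X)² = (132 - 61)² = 71² = 5041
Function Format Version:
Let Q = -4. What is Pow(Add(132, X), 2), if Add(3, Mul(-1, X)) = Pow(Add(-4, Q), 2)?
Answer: 5041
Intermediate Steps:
X = -61 (X = Add(3, Mul(-1, Pow(Add(-4, -4), 2))) = Add(3, Mul(-1, Pow(-8, 2))) = Add(3, Mul(-1, 64)) = Add(3, -64) = -61)
Pow(Add(132, X), 2) = Pow(Add(132, -61), 2) = Pow(71, 2) = 5041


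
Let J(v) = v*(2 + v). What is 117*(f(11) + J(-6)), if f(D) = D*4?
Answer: 7956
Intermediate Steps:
f(D) = 4*D
117*(f(11) + J(-6)) = 117*(4*11 - 6*(2 - 6)) = 117*(44 - 6*(-4)) = 117*(44 + 24) = 117*68 = 7956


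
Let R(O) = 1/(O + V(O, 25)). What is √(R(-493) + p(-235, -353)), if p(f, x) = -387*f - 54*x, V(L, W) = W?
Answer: 5*√26771303/78 ≈ 331.67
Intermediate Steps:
R(O) = 1/(25 + O) (R(O) = 1/(O + 25) = 1/(25 + O))
√(R(-493) + p(-235, -353)) = √(1/(25 - 493) + (-387*(-235) - 54*(-353))) = √(1/(-468) + (90945 + 19062)) = √(-1/468 + 110007) = √(51483275/468) = 5*√26771303/78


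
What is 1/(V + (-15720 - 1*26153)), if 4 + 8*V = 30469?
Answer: -8/304519 ≈ -2.6271e-5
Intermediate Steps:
V = 30465/8 (V = -1/2 + (1/8)*30469 = -1/2 + 30469/8 = 30465/8 ≈ 3808.1)
1/(V + (-15720 - 1*26153)) = 1/(30465/8 + (-15720 - 1*26153)) = 1/(30465/8 + (-15720 - 26153)) = 1/(30465/8 - 41873) = 1/(-304519/8) = -8/304519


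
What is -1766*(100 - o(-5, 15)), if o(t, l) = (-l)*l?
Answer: -573950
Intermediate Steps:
o(t, l) = -l²
-1766*(100 - o(-5, 15)) = -1766*(100 - (-1)*15²) = -1766*(100 - (-1)*225) = -1766*(100 - 1*(-225)) = -1766*(100 + 225) = -1766*325 = -573950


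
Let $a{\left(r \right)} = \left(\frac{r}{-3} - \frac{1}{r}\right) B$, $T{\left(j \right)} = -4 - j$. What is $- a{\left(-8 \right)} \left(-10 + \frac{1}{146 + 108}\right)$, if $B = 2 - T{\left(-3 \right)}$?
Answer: $\frac{170113}{2032} \approx 83.717$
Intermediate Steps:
$B = 3$ ($B = 2 - \left(-4 - -3\right) = 2 - \left(-4 + 3\right) = 2 - -1 = 2 + 1 = 3$)
$a{\left(r \right)} = - r - \frac{3}{r}$ ($a{\left(r \right)} = \left(\frac{r}{-3} - \frac{1}{r}\right) 3 = \left(r \left(- \frac{1}{3}\right) - \frac{1}{r}\right) 3 = \left(- \frac{r}{3} - \frac{1}{r}\right) 3 = \left(- \frac{1}{r} - \frac{r}{3}\right) 3 = - r - \frac{3}{r}$)
$- a{\left(-8 \right)} \left(-10 + \frac{1}{146 + 108}\right) = - (\left(-1\right) \left(-8\right) - \frac{3}{-8}) \left(-10 + \frac{1}{146 + 108}\right) = - (8 - - \frac{3}{8}) \left(-10 + \frac{1}{254}\right) = - (8 + \frac{3}{8}) \left(-10 + \frac{1}{254}\right) = \left(-1\right) \frac{67}{8} \left(- \frac{2539}{254}\right) = \left(- \frac{67}{8}\right) \left(- \frac{2539}{254}\right) = \frac{170113}{2032}$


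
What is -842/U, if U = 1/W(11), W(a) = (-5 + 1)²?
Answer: -13472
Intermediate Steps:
W(a) = 16 (W(a) = (-4)² = 16)
U = 1/16 ≈ 0.062500
-842/U = -842/1/16 = -842*16 = -13472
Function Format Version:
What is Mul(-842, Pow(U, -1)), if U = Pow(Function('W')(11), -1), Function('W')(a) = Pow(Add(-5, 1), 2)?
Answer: -13472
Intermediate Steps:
Function('W')(a) = 16 (Function('W')(a) = Pow(-4, 2) = 16)
U = Rational(1, 16) (U = Pow(16, -1) = Rational(1, 16) ≈ 0.062500)
Mul(-842, Pow(U, -1)) = Mul(-842, Pow(Rational(1, 16), -1)) = Mul(-842, 16) = -13472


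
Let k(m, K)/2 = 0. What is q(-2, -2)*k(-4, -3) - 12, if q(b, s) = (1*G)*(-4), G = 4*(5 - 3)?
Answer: -12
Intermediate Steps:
k(m, K) = 0 (k(m, K) = 2*0 = 0)
G = 8 (G = 4*2 = 8)
q(b, s) = -32 (q(b, s) = (1*8)*(-4) = 8*(-4) = -32)
q(-2, -2)*k(-4, -3) - 12 = -32*0 - 12 = 0 - 12 = -12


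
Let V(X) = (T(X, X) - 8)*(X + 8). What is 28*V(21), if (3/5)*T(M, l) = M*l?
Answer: 590324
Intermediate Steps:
T(M, l) = 5*M*l/3 (T(M, l) = 5*(M*l)/3 = 5*M*l/3)
V(X) = (-8 + 5*X²/3)*(8 + X) (V(X) = (5*X*X/3 - 8)*(X + 8) = (5*X²/3 - 8)*(8 + X) = (-8 + 5*X²/3)*(8 + X))
28*V(21) = 28*(-64 - 8*21 + (5/3)*21³ + (40/3)*21²) = 28*(-64 - 168 + (5/3)*9261 + (40/3)*441) = 28*(-64 - 168 + 15435 + 5880) = 28*21083 = 590324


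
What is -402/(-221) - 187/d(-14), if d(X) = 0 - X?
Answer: -35699/3094 ≈ -11.538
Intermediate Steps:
d(X) = -X
-402/(-221) - 187/d(-14) = -402/(-221) - 187/((-1*(-14))) = -402*(-1/221) - 187/14 = 402/221 - 187*1/14 = 402/221 - 187/14 = -35699/3094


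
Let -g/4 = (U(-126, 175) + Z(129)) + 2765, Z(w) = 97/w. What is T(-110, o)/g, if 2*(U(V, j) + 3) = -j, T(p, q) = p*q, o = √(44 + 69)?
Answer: 1419*√113/138043 ≈ 0.10927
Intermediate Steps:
o = √113 ≈ 10.630
U(V, j) = -3 - j/2 (U(V, j) = -3 + (-j)/2 = -3 - j/2)
g = -1380430/129 (g = -4*(((-3 - ½*175) + 97/129) + 2765) = -4*(((-3 - 175/2) + 97*(1/129)) + 2765) = -4*((-181/2 + 97/129) + 2765) = -4*(-23155/258 + 2765) = -4*690215/258 = -1380430/129 ≈ -10701.)
T(-110, o)/g = (-110*√113)/(-1380430/129) = -110*√113*(-129/1380430) = 1419*√113/138043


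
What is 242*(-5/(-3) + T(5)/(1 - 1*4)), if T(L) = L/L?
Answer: 968/3 ≈ 322.67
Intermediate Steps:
T(L) = 1
242*(-5/(-3) + T(5)/(1 - 1*4)) = 242*(-5/(-3) + 1/(1 - 1*4)) = 242*(-5*(-⅓) + 1/(1 - 4)) = 242*(5/3 + 1/(-3)) = 242*(5/3 + 1*(-⅓)) = 242*(5/3 - ⅓) = 242*(4/3) = 968/3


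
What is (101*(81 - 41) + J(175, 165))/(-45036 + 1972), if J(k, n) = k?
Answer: -4215/43064 ≈ -0.097878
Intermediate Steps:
(101*(81 - 41) + J(175, 165))/(-45036 + 1972) = (101*(81 - 41) + 175)/(-45036 + 1972) = (101*40 + 175)/(-43064) = (4040 + 175)*(-1/43064) = 4215*(-1/43064) = -4215/43064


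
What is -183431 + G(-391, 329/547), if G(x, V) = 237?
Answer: -183194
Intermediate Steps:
-183431 + G(-391, 329/547) = -183431 + 237 = -183194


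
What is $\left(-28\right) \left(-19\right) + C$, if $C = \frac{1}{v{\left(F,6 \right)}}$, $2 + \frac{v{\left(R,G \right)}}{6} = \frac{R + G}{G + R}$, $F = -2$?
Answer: $\frac{3191}{6} \approx 531.83$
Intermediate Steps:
$v{\left(R,G \right)} = -6$ ($v{\left(R,G \right)} = -12 + 6 \frac{R + G}{G + R} = -12 + 6 \frac{G + R}{G + R} = -12 + 6 \cdot 1 = -12 + 6 = -6$)
$C = - \frac{1}{6}$ ($C = \frac{1}{-6} = - \frac{1}{6} \approx -0.16667$)
$\left(-28\right) \left(-19\right) + C = \left(-28\right) \left(-19\right) - \frac{1}{6} = 532 - \frac{1}{6} = \frac{3191}{6}$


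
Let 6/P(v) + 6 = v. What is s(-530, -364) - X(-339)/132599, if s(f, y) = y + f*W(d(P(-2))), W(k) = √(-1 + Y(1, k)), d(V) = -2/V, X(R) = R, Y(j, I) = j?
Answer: -48265697/132599 ≈ -364.00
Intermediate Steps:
P(v) = 6/(-6 + v)
W(k) = 0 (W(k) = √(-1 + 1) = √0 = 0)
s(f, y) = y (s(f, y) = y + f*0 = y + 0 = y)
s(-530, -364) - X(-339)/132599 = -364 - (-339)/132599 = -364 - 1*(-339/132599) = -364 + 339/132599 = -48265697/132599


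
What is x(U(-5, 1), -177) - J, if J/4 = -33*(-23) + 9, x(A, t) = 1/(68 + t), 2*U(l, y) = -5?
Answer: -334849/109 ≈ -3072.0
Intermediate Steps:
U(l, y) = -5/2 (U(l, y) = (½)*(-5) = -5/2)
J = 3072 (J = 4*(-33*(-23) + 9) = 4*(759 + 9) = 4*768 = 3072)
x(U(-5, 1), -177) - J = 1/(68 - 177) - 1*3072 = 1/(-109) - 3072 = -1/109 - 3072 = -334849/109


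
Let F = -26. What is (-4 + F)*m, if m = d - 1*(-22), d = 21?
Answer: -1290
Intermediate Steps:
m = 43 (m = 21 - 1*(-22) = 21 + 22 = 43)
(-4 + F)*m = (-4 - 26)*43 = -30*43 = -1290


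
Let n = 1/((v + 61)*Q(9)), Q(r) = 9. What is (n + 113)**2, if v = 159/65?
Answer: 17591087153929/1377597456 ≈ 12769.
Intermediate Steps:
v = 159/65 (v = 159*(1/65) = 159/65 ≈ 2.4462)
n = 65/37116 (n = 1/((159/65 + 61)*9) = (1/9)/(4124/65) = (65/4124)*(1/9) = 65/37116 ≈ 0.0017513)
(n + 113)**2 = (65/37116 + 113)**2 = (4194173/37116)**2 = 17591087153929/1377597456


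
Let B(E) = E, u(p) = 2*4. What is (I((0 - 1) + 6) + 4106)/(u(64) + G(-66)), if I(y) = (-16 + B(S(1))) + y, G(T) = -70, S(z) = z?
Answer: -2048/31 ≈ -66.064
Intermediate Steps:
u(p) = 8
I(y) = -15 + y (I(y) = (-16 + 1) + y = -15 + y)
(I((0 - 1) + 6) + 4106)/(u(64) + G(-66)) = ((-15 + ((0 - 1) + 6)) + 4106)/(8 - 70) = ((-15 + (-1 + 6)) + 4106)/(-62) = ((-15 + 5) + 4106)*(-1/62) = (-10 + 4106)*(-1/62) = 4096*(-1/62) = -2048/31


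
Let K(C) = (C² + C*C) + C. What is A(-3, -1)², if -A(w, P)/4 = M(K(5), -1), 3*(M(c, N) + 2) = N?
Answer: 784/9 ≈ 87.111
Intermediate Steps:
K(C) = C + 2*C² (K(C) = (C² + C²) + C = 2*C² + C = C + 2*C²)
M(c, N) = -2 + N/3
A(w, P) = 28/3 (A(w, P) = -4*(-2 + (⅓)*(-1)) = -4*(-2 - ⅓) = -4*(-7/3) = 28/3)
A(-3, -1)² = (28/3)² = 784/9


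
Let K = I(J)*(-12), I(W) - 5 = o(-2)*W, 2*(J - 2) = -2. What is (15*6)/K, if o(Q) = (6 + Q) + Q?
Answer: -15/14 ≈ -1.0714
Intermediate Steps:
o(Q) = 6 + 2*Q
J = 1 (J = 2 + (½)*(-2) = 2 - 1 = 1)
I(W) = 5 + 2*W (I(W) = 5 + (6 + 2*(-2))*W = 5 + (6 - 4)*W = 5 + 2*W)
K = -84 (K = (5 + 2*1)*(-12) = (5 + 2)*(-12) = 7*(-12) = -84)
(15*6)/K = (15*6)/(-84) = 90*(-1/84) = -15/14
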